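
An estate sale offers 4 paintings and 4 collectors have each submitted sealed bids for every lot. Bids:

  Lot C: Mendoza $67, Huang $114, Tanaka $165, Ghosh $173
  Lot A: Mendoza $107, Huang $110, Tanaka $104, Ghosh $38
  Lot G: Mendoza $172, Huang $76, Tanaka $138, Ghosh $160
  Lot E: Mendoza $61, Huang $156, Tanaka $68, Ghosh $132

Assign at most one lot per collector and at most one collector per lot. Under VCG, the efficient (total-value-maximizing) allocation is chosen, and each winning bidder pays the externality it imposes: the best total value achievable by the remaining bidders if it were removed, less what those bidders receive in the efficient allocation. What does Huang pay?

Huang pays $20.

Efficient allocation: Mendoza→Lot G ($172), Huang→Lot E ($156), Tanaka→Lot A ($104), Ghosh→Lot C ($173); total welfare W = $605.
Huang receives Lot E at value $156, so the others get W − 156 = $449.
Without Huang: best allocation of the remaining 3 bidders over all 4 lots is Mendoza→Lot G ($172), Tanaka→Lot C ($165), Ghosh→Lot E ($132), total $469.
VCG payment = (others' best without Huang) − (others' welfare with Huang) = 469 − 449 = $20.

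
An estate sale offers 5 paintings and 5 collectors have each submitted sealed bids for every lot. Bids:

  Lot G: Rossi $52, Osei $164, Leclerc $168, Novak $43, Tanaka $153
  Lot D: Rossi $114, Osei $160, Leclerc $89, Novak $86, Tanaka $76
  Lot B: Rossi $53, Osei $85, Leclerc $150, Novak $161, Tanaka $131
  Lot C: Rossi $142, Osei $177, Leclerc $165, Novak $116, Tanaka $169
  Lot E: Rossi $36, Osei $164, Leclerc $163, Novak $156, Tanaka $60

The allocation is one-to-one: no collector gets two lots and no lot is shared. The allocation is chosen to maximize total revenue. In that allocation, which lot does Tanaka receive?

Tanaka receives Lot G.

Optimal: Rossi→Lot C ($142), Osei→Lot D ($160), Leclerc→Lot E ($163), Novak→Lot B ($161), Tanaka→Lot G ($153) — total 142+160+163+161+153 = $779.
Row-greedy (each collector in turn takes its best remaining lot) gives $706, worse by 73.
Next-best assignment: Rossi→Lot D, Osei→Lot E, Leclerc→Lot G, Novak→Lot B, Tanaka→Lot C = $776.
Swapping Osei↔Leclerc (Osei→Lot E $164, Leclerc→Lot D $89) loses 70.
Every other assignment is strictly worse.
Tanaka's own top lot is Lot C ($169), but forcing Tanaka→Lot C and reassigning the rest optimally gives only $776 — worse by 3.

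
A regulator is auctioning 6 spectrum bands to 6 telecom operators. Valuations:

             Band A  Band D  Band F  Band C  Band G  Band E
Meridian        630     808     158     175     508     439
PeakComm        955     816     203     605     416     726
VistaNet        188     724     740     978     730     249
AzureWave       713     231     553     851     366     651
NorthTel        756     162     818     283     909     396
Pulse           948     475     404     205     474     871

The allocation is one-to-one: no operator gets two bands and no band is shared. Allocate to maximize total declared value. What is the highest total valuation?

Max total: $5134M

This is the linear assignment problem.
Optimal: Meridian→Band D ($808M), PeakComm→Band A ($955M), VistaNet→Band F ($740M), AzureWave→Band C ($851M), NorthTel→Band G ($909M), Pulse→Band E ($871M) — total 808+955+740+851+909+871 = $5134M.
Row-greedy (each operator in turn takes its best remaining band) gives $4705M, worse by 429.
No other one-to-one assignment exceeds $5134M.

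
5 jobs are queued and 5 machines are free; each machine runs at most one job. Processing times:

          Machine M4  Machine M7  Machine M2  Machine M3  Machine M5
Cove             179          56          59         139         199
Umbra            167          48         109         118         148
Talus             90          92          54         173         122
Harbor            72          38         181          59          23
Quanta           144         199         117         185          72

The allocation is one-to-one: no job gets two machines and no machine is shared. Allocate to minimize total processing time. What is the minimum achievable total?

Minimum total: 328 min

Optimal: Cove→Machine M2 (59 min), Umbra→Machine M7 (48 min), Talus→Machine M4 (90 min), Harbor→Machine M3 (59 min), Quanta→Machine M5 (72 min) — total 59+48+90+59+72 = 328 min.
Row-greedy (each job in turn takes its cheapest remaining machine) gives 463 min, worse by 135.
No other one-to-one assignment undercuts 328 min.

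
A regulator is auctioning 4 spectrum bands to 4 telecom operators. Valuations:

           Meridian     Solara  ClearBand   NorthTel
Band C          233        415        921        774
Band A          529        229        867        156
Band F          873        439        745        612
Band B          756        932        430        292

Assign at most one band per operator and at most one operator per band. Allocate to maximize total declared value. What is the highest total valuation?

Max total: $3446M

This is the linear assignment problem.
Optimal: Meridian→Band F ($873M), Solara→Band B ($932M), ClearBand→Band A ($867M), NorthTel→Band C ($774M) — total 873+932+867+774 = $3446M.
Max-entry greedy (repeatedly take the single best remaining cell) gives $2882M, worse by 564.
Swapping NorthTel↔Meridian (NorthTel→Band F $612M, Meridian→Band C $233M) loses 802.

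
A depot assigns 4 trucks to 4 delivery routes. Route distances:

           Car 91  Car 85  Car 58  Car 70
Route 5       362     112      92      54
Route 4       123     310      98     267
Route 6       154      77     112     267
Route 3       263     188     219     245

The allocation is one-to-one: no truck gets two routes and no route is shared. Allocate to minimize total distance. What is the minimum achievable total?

Min total: 473 km

Optimal: Car 91→Route 4 (123 km), Car 85→Route 6 (77 km), Car 58→Route 3 (219 km), Car 70→Route 5 (54 km) — total 123+77+219+54 = 473 km.
Min-entry greedy (repeatedly take the single cheapest remaining cell) gives 492 km, worse by 19.
Next-best assignment: Car 91→Route 4, Car 85→Route 3, Car 58→Route 6, Car 70→Route 5 = 477 km.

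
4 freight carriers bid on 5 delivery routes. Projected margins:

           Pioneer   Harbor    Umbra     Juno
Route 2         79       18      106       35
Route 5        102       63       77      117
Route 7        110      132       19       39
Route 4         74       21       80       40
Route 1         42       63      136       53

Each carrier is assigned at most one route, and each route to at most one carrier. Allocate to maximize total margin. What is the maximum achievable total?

Maximum total: $464k

Optimal: Pioneer→Route 2 ($79k), Harbor→Route 7 ($132k), Umbra→Route 1 ($136k), Juno→Route 5 ($117k) — total 79+132+136+117 = $464k.
Column-greedy (each route in turn goes to its best remaining carrier) gives $429k, worse by 35.
Swapping Juno↔Pioneer (Juno→Route 2 $35k, Pioneer→Route 5 $102k) loses 59.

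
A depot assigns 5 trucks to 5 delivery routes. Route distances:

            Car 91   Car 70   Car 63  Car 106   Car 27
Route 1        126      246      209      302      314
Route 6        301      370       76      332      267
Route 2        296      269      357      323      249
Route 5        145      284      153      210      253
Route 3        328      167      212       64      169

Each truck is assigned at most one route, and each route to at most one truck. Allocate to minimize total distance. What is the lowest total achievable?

This is the linear assignment problem.
Optimal: Car 91→Route 5 (145 km), Car 70→Route 1 (246 km), Car 63→Route 6 (76 km), Car 106→Route 3 (64 km), Car 27→Route 2 (249 km) — total 145+246+76+64+249 = 780 km.
Row-greedy (each truck in turn takes its cheapest remaining route) gives 828 km, worse by 48.
Swapping Car 91↔Car 63 (Car 91→Route 6 301 km, Car 63→Route 5 153 km) adds 233.
No other one-to-one assignment undercuts 780 km.

Minimum total: 780 km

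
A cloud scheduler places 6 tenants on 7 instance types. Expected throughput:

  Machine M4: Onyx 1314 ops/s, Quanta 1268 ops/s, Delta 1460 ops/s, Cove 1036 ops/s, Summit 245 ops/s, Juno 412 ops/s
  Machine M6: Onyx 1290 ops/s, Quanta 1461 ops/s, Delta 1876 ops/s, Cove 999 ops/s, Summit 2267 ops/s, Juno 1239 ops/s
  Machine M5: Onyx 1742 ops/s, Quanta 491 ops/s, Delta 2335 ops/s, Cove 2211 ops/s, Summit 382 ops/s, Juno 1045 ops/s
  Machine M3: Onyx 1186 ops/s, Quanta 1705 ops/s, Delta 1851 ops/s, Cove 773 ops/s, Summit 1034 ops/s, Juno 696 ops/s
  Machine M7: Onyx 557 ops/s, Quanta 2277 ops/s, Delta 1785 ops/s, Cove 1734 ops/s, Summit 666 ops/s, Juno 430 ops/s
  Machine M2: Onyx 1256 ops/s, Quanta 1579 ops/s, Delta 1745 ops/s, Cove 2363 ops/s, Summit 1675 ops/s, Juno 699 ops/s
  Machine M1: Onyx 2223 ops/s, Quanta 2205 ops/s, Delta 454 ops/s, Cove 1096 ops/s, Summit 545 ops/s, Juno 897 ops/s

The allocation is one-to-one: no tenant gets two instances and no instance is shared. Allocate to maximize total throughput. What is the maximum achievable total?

Treat this as an assignment problem: match each tenant to one instance.
Optimal: Onyx→Machine M1 (2223 ops/s), Quanta→Machine M7 (2277 ops/s), Delta→Machine M5 (2335 ops/s), Cove→Machine M2 (2363 ops/s), Summit→Machine M6 (2267 ops/s), Juno→Machine M3 (696 ops/s) — total 2223+2277+2335+2363+2267+696 = 12161 ops/s.
Column-greedy (each instance in turn goes to its best remaining tenant) gives 8899 ops/s, worse by 3262.
Next-best assignment: Onyx→Machine M1, Quanta→Machine M7, Delta→Machine M3, Cove→Machine M2, Summit→Machine M6, Juno→Machine M5 = 12026 ops/s.
Swapping Onyx↔Summit (Onyx→Machine M6 1290 ops/s, Summit→Machine M1 545 ops/s) loses 2655.

Max total: 12161 ops/s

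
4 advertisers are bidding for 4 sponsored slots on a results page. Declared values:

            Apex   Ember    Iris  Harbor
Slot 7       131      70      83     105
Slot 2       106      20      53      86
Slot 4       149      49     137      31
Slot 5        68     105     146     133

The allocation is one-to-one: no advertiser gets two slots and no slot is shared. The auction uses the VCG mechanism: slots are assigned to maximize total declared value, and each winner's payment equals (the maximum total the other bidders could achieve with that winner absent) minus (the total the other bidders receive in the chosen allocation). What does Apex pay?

Efficient allocation: Apex→Slot 7 ($131), Ember→Slot 5 ($105), Iris→Slot 4 ($137), Harbor→Slot 2 ($86); total welfare W = $459.
Apex receives Slot 7 at value $131, so the others get W − 131 = $328.
Without Apex: best allocation of the remaining 3 bidders over all 4 slots is Ember→Slot 5 ($105), Iris→Slot 4 ($137), Harbor→Slot 7 ($105), total $347.
VCG payment = (others' best without Apex) − (others' welfare with Apex) = 347 − 328 = $19.

Apex pays $19.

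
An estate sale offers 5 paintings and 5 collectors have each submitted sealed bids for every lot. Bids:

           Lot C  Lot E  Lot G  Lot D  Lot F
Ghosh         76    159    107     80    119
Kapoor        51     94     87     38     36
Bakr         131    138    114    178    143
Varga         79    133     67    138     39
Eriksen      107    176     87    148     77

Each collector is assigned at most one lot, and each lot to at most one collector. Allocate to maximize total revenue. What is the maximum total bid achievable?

This is the linear assignment problem.
Optimal: Ghosh→Lot F ($119), Kapoor→Lot G ($87), Bakr→Lot C ($131), Varga→Lot D ($138), Eriksen→Lot E ($176) — total 119+87+131+138+176 = $651.
Max-entry greedy (repeatedly take the single best remaining cell) gives $639, worse by 12.

Max total: $651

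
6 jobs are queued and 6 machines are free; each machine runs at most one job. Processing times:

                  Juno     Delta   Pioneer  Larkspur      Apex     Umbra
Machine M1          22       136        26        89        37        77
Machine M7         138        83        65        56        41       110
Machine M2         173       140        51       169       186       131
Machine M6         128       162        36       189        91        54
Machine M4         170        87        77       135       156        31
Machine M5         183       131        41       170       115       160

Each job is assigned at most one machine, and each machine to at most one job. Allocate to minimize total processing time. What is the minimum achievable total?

This is a one-to-one assignment (minimum-cost bipartite matching).
Optimal: Juno→Machine M1 (22 min), Delta→Machine M2 (140 min), Pioneer→Machine M5 (41 min), Larkspur→Machine M7 (56 min), Apex→Machine M6 (91 min), Umbra→Machine M4 (31 min) — total 22+140+41+56+91+31 = 381 min.
Row-greedy (each job in turn takes its cheapest remaining machine) gives 522 min, worse by 141.
Next-best assignment: Juno→Machine M1, Delta→Machine M5, Pioneer→Machine M2, Larkspur→Machine M7, Apex→Machine M6, Umbra→Machine M4 = 382 min.

Minimum total: 381 min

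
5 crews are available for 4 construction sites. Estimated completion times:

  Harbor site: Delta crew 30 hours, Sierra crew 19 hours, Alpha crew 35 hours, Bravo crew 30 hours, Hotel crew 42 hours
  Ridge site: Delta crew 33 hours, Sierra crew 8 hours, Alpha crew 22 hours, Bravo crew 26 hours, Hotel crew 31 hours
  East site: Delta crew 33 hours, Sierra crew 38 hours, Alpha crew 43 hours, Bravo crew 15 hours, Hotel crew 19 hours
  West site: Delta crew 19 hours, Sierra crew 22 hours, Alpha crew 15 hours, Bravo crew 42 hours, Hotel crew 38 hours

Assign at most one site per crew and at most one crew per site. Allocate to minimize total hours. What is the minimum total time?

Minimum total: 68 hours

Treat this as an assignment problem: match each crew to one site.
Optimal: Delta crew→Harbor site (30 hours), Sierra crew→Ridge site (8 hours), Bravo crew→East site (15 hours), Alpha crew→West site (15 hours) — total 30+8+15+15 = 68 hours.
Column-greedy (each site in turn goes to its cheapest remaining crew) gives 75 hours, worse by 7.
Swapping Delta crew↔Sierra crew (Delta crew→Ridge site 33 hours, Sierra crew→Harbor site 19 hours) adds 14.
Checked against all permutations: 68 hours is optimal.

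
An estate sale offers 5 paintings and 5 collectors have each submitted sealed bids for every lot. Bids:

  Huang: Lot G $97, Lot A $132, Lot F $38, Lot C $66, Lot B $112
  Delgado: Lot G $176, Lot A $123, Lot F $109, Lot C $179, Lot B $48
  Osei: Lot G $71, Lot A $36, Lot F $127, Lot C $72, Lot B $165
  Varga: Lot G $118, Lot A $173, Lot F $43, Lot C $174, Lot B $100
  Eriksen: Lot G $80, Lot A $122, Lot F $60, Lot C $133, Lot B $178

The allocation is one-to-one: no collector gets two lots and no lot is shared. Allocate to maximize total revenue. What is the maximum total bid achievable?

This is a one-to-one assignment (maximum-weight bipartite matching).
Optimal: Huang→Lot A ($132), Delgado→Lot G ($176), Osei→Lot F ($127), Varga→Lot C ($174), Eriksen→Lot B ($178) — total 132+176+127+174+178 = $787.
Column-greedy (each lot in turn goes to its best remaining collector) gives $721, worse by 66.

Maximum total: $787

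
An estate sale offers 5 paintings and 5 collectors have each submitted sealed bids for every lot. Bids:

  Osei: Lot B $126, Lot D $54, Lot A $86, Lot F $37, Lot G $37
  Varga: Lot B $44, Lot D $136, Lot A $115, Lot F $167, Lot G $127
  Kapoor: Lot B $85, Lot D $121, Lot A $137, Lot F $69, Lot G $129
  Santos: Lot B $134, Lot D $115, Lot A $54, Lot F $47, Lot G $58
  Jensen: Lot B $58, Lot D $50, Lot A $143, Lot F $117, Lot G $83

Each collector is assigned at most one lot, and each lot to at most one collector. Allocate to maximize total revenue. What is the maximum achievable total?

Optimal: Osei→Lot B ($126), Varga→Lot F ($167), Kapoor→Lot G ($129), Santos→Lot D ($115), Jensen→Lot A ($143) — total 126+167+129+115+143 = $680.
Row-greedy (each collector in turn takes its best remaining lot) gives $628, worse by 52.
Swapping Osei↔Varga (Osei→Lot F $37, Varga→Lot B $44) loses 212.
Checked against all permutations: $680 is optimal.

Maximum total: $680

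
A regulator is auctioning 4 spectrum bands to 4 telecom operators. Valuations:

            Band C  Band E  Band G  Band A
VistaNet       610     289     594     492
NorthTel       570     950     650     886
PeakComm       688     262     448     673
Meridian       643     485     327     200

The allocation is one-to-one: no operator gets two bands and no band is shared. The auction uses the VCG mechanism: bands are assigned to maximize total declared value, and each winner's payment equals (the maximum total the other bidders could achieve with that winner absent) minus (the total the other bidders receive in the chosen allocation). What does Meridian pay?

Meridian pays $16M.

Efficient allocation: VistaNet→Band G ($594M), NorthTel→Band E ($950M), PeakComm→Band A ($673M), Meridian→Band C ($643M); total welfare W = $2860M.
Meridian receives Band C at value $643M, so the others get W − 643 = $2217M.
Without Meridian: best allocation of the remaining 3 bidders over all 4 bands is VistaNet→Band C ($610M), NorthTel→Band E ($950M), PeakComm→Band A ($673M), total $2233M.
VCG payment = (others' best without Meridian) − (others' welfare with Meridian) = 2233 − 2217 = $16M.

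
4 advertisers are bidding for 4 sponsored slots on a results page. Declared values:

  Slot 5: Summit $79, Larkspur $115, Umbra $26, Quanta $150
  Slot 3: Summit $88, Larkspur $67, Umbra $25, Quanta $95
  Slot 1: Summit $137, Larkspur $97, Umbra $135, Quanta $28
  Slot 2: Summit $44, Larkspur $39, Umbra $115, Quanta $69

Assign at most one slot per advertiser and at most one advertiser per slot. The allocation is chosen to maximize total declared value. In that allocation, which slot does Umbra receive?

Umbra receives Slot 2.

This is the linear assignment problem.
Optimal: Summit→Slot 1 ($137), Larkspur→Slot 3 ($67), Umbra→Slot 2 ($115), Quanta→Slot 5 ($150) — total 137+67+115+150 = $469.
Column-greedy (each slot in turn goes to its best remaining advertiser) gives $412, worse by 57.
Next-best assignment: Summit→Slot 1, Larkspur→Slot 5, Umbra→Slot 2, Quanta→Slot 3 = $462.
Swapping Quanta↔Summit (Quanta→Slot 1 $28, Summit→Slot 5 $79) loses 180.
Every other assignment is strictly worse.
Umbra's own top slot is Slot 1 ($135), but forcing Umbra→Slot 1 and reassigning the rest optimally gives only $412 — worse by 57.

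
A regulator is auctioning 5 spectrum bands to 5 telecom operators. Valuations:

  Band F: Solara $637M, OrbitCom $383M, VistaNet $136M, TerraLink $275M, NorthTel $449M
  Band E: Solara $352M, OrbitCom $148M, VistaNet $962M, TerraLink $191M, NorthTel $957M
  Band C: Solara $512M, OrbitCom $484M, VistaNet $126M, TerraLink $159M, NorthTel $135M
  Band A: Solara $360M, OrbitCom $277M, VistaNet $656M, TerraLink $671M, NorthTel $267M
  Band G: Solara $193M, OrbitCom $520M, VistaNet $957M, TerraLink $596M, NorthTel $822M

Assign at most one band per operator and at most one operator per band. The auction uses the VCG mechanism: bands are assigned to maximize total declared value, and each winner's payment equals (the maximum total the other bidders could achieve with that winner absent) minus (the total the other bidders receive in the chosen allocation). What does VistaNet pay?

VistaNet pays $36M.

Efficient allocation: Solara→Band F ($637M), OrbitCom→Band C ($484M), VistaNet→Band G ($957M), TerraLink→Band A ($671M), NorthTel→Band E ($957M); total welfare W = $3706M.
VistaNet receives Band G at value $957M, so the others get W − 957 = $2749M.
Without VistaNet: best allocation of the remaining 4 bidders over all 5 bands is Solara→Band F ($637M), OrbitCom→Band G ($520M), TerraLink→Band A ($671M), NorthTel→Band E ($957M), total $2785M.
VCG payment = (others' best without VistaNet) − (others' welfare with VistaNet) = 2785 − 2749 = $36M.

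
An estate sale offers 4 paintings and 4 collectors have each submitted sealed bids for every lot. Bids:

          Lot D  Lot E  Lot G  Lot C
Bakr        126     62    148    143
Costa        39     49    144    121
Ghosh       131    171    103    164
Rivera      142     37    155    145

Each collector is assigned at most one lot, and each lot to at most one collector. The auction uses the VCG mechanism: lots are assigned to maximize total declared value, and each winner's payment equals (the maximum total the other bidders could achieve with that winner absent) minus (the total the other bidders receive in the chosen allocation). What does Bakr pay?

Efficient allocation: Bakr→Lot C ($143), Costa→Lot G ($144), Ghosh→Lot E ($171), Rivera→Lot D ($142); total welfare W = $600.
Bakr receives Lot C at value $143, so the others get W − 143 = $457.
Without Bakr: best allocation of the remaining 3 bidders over all 4 lots is Costa→Lot G ($144), Ghosh→Lot E ($171), Rivera→Lot C ($145), total $460.
VCG payment = (others' best without Bakr) − (others' welfare with Bakr) = 460 − 457 = $3.

Bakr pays $3.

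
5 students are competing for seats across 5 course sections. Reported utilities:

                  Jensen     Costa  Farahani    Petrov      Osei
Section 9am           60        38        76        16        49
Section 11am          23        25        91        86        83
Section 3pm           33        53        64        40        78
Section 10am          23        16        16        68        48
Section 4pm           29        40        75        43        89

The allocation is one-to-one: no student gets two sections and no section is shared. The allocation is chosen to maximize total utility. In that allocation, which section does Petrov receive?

This is a one-to-one assignment (maximum-weight bipartite matching).
Optimal: Jensen→Section 9am (60 points), Costa→Section 3pm (53 points), Farahani→Section 11am (91 points), Petrov→Section 10am (68 points), Osei→Section 4pm (89 points) — total 60+53+91+68+89 = 361 points.
Column-greedy (each section in turn goes to its best remaining student) gives 303 points, worse by 58.
Petrov's own top section is Section 11am (86 points), but forcing Petrov→Section 11am and reassigning the rest optimally gives only 327 points — worse by 34.

Petrov receives Section 10am.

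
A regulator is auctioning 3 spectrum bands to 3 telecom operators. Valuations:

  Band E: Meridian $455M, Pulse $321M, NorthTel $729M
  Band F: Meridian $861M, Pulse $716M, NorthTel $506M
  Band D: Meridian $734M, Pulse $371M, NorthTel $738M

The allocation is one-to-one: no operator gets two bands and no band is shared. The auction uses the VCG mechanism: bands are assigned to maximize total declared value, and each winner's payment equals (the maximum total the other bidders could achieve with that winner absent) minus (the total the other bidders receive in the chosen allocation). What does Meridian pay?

Efficient allocation: Meridian→Band D ($734M), Pulse→Band F ($716M), NorthTel→Band E ($729M); total welfare W = $2179M.
Meridian receives Band D at value $734M, so the others get W − 734 = $1445M.
Without Meridian: best allocation of the remaining 2 bidders over all 3 bands is Pulse→Band F ($716M), NorthTel→Band D ($738M), total $1454M.
VCG payment = (others' best without Meridian) − (others' welfare with Meridian) = 1454 − 1445 = $9M.

Meridian pays $9M.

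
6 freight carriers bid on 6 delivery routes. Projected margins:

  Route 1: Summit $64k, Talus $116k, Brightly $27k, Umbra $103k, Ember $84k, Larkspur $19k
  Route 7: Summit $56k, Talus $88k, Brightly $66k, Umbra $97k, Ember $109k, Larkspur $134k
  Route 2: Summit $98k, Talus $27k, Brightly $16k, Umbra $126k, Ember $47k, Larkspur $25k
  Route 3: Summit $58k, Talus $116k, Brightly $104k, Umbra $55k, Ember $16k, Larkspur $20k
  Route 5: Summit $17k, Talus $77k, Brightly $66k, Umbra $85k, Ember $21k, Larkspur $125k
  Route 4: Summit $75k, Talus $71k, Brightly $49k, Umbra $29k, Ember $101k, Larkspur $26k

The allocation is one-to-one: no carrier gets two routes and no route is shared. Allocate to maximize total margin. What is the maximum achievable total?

Maximum total: $655k

Optimal: Summit→Route 4 ($75k), Talus→Route 1 ($116k), Brightly→Route 3 ($104k), Umbra→Route 2 ($126k), Ember→Route 7 ($109k), Larkspur→Route 5 ($125k) — total 75+116+104+126+109+125 = $655k.
Row-greedy (each carrier in turn takes its best remaining route) gives $641k, worse by 14.
Next-best assignment: Summit→Route 2, Talus→Route 1, Brightly→Route 3, Umbra→Route 7, Ember→Route 4, Larkspur→Route 5 = $641k.
Checked against all permutations: $655k is optimal.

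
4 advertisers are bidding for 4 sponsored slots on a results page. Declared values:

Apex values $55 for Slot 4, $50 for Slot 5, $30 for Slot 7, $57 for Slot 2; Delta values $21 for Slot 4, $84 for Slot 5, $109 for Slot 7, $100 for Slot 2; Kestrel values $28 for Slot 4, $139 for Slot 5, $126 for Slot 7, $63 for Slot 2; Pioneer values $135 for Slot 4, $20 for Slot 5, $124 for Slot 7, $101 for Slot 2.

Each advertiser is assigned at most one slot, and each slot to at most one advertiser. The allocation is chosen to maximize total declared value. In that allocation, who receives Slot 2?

Optimal: Apex→Slot 2 ($57), Delta→Slot 7 ($109), Kestrel→Slot 5 ($139), Pioneer→Slot 4 ($135) — total 57+109+139+135 = $440.
No other one-to-one assignment exceeds $440.

Apex receives Slot 2.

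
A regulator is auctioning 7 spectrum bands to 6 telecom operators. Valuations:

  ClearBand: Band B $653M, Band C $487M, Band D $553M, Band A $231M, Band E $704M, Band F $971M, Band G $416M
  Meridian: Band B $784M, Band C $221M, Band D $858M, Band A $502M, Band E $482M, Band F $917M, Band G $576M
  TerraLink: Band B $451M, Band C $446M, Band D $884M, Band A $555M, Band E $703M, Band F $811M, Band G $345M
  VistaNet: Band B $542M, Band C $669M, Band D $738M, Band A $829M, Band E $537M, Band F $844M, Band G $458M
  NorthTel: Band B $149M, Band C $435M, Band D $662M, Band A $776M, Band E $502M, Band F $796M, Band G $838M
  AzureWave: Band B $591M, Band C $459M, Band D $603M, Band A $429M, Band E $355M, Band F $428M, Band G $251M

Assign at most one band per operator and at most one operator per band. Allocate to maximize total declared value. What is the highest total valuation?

This is the linear assignment problem.
Optimal: ClearBand→Band F ($971M), Meridian→Band D ($858M), TerraLink→Band E ($703M), VistaNet→Band A ($829M), NorthTel→Band G ($838M), AzureWave→Band B ($591M) — total 971+858+703+829+838+591 = $4790M.
Swapping NorthTel↔AzureWave (NorthTel→Band B $149M, AzureWave→Band G $251M) loses 1029.

Maximum total: $4790M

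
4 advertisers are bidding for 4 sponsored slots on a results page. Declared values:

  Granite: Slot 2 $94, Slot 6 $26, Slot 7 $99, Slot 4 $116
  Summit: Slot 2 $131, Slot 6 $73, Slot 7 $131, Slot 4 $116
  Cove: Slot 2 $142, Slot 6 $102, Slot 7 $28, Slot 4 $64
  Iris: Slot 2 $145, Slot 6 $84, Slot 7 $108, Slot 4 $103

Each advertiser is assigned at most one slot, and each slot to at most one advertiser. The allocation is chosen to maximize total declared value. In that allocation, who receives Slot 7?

This is the linear assignment problem.
Optimal: Granite→Slot 4 ($116), Summit→Slot 7 ($131), Cove→Slot 6 ($102), Iris→Slot 2 ($145) — total 116+131+102+145 = $494.
Next-best assignment: Granite→Slot 4, Summit→Slot 7, Cove→Slot 2, Iris→Slot 6 = $473.
Summit's own top slot is Slot 2 ($131), but forcing Summit→Slot 2 and reassigning the rest optimally gives only $457 — worse by 37.

Summit receives Slot 7.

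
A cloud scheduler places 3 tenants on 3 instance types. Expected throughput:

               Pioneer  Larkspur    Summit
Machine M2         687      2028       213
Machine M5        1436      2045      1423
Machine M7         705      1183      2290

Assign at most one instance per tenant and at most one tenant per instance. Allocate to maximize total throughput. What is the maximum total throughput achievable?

Optimal: Pioneer→Machine M5 (1436 ops/s), Larkspur→Machine M2 (2028 ops/s), Summit→Machine M7 (2290 ops/s) — total 1436+2028+2290 = 5754 ops/s.
Next-best assignment: Pioneer→Machine M2, Larkspur→Machine M5, Summit→Machine M7 = 5022 ops/s.
No other one-to-one assignment exceeds 5754 ops/s.

Maximum total: 5754 ops/s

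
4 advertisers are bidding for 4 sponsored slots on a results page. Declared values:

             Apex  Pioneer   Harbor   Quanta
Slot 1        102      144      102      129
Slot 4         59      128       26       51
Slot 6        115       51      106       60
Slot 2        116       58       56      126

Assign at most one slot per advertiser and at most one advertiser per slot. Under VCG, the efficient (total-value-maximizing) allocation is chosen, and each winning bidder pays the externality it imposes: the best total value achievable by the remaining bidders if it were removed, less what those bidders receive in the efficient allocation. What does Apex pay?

Apex pays $13.

Efficient allocation: Apex→Slot 2 ($116), Pioneer→Slot 4 ($128), Harbor→Slot 6 ($106), Quanta→Slot 1 ($129); total welfare W = $479.
Apex receives Slot 2 at value $116, so the others get W − 116 = $363.
Without Apex: best allocation of the remaining 3 bidders over all 4 slots is Pioneer→Slot 1 ($144), Harbor→Slot 6 ($106), Quanta→Slot 2 ($126), total $376.
VCG payment = (others' best without Apex) − (others' welfare with Apex) = 376 − 363 = $13.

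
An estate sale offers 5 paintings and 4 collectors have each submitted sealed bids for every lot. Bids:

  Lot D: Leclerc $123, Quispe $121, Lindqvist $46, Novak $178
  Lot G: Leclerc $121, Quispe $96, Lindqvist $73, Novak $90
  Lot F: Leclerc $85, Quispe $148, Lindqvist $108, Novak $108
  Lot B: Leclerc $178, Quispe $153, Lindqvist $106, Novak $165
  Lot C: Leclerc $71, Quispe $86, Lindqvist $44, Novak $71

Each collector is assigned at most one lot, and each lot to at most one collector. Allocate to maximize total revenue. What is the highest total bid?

Max total: $577

This is a one-to-one assignment (maximum-weight bipartite matching).
Optimal: Leclerc→Lot B ($178), Quispe→Lot F ($148), Lindqvist→Lot G ($73), Novak→Lot D ($178) — total 178+148+73+178 = $577.
Column-greedy (each lot in turn goes to its best remaining collector) gives $553, worse by 24.
Every other assignment is strictly worse.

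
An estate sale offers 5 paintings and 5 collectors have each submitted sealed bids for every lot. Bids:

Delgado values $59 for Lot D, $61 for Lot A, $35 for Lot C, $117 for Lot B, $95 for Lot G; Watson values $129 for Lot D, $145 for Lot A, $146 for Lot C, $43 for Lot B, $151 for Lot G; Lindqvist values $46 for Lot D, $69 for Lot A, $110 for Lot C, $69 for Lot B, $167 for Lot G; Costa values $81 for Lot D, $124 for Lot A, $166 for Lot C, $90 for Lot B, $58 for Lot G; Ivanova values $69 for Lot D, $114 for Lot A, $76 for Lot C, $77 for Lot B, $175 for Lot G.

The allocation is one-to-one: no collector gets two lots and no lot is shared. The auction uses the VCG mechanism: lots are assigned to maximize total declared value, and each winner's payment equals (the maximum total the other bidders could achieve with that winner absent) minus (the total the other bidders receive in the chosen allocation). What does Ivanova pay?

Efficient allocation: Delgado→Lot B ($117), Watson→Lot D ($129), Lindqvist→Lot G ($167), Costa→Lot C ($166), Ivanova→Lot A ($114); total welfare W = $693.
Ivanova receives Lot A at value $114, so the others get W − 114 = $579.
Without Ivanova: best allocation of the remaining 4 bidders over all 5 lots is Delgado→Lot B ($117), Watson→Lot A ($145), Lindqvist→Lot G ($167), Costa→Lot C ($166), total $595.
VCG payment = (others' best without Ivanova) − (others' welfare with Ivanova) = 595 − 579 = $16.

Ivanova pays $16.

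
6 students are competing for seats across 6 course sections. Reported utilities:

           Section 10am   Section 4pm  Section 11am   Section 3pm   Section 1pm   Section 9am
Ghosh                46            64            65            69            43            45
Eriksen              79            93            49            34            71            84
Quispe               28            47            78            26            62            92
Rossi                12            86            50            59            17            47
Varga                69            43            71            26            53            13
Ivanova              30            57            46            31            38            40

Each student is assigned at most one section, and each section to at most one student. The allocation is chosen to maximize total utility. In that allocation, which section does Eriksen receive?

Optimal: Ghosh→Section 3pm (69 points), Eriksen→Section 10am (79 points), Quispe→Section 9am (92 points), Rossi→Section 4pm (86 points), Varga→Section 11am (71 points), Ivanova→Section 1pm (38 points) — total 69+79+92+86+71+38 = 435 points.
Max-entry greedy (repeatedly take the single best remaining cell) gives 375 points, worse by 60.
Swapping Quispe↔Eriksen (Quispe→Section 10am 28 points, Eriksen→Section 9am 84 points) loses 59.
Eriksen's own top section is Section 4pm (93 points), but forcing Eriksen→Section 4pm and reassigning the rest optimally gives only 416 points — worse by 19.

Eriksen receives Section 10am.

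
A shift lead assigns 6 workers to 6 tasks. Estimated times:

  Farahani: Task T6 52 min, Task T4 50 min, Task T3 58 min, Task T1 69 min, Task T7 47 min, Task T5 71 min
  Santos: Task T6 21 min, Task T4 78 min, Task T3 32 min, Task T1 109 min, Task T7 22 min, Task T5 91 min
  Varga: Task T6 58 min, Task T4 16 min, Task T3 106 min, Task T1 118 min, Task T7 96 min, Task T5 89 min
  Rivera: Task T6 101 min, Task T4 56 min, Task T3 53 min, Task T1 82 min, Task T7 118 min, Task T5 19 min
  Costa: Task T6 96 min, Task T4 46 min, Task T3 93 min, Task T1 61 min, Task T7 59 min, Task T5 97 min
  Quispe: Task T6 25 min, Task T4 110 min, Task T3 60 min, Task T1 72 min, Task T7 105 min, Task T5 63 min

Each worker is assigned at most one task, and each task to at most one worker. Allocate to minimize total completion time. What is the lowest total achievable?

This is the linear assignment problem.
Optimal: Farahani→Task T7 (47 min), Santos→Task T3 (32 min), Varga→Task T4 (16 min), Rivera→Task T5 (19 min), Costa→Task T1 (61 min), Quispe→Task T6 (25 min) — total 47+32+16+19+61+25 = 200 min.
Min-entry greedy (repeatedly take the single cheapest remaining cell) gives 224 min, worse by 24.
Checked against all permutations: 200 min is optimal.

Min total: 200 min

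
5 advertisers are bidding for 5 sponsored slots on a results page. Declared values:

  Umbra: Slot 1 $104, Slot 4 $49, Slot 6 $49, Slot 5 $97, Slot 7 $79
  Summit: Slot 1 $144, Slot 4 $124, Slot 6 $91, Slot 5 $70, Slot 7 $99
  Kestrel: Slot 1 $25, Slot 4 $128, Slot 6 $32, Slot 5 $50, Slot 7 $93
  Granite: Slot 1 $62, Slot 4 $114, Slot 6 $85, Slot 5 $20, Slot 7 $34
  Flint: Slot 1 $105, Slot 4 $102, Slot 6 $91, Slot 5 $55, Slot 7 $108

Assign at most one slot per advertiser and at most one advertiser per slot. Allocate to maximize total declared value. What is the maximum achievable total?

Maximum total: $562

Optimal: Umbra→Slot 5 ($97), Summit→Slot 1 ($144), Kestrel→Slot 4 ($128), Granite→Slot 6 ($85), Flint→Slot 7 ($108) — total 97+144+128+85+108 = $562.
Column-greedy (each slot in turn goes to its best remaining advertiser) gives $494, worse by 68.
Every other assignment is strictly worse.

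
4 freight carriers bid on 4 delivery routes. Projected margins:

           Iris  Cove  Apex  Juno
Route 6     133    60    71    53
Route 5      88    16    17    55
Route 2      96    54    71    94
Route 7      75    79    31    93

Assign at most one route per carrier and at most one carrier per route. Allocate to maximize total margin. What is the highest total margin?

Max total: $338k

Optimal: Iris→Route 6 ($133k), Cove→Route 7 ($79k), Apex→Route 2 ($71k), Juno→Route 5 ($55k) — total 133+79+71+55 = $338k.
Max-entry greedy (repeatedly take the single best remaining cell) gives $323k, worse by 15.
Swapping Iris↔Apex (Iris→Route 2 $96k, Apex→Route 6 $71k) loses 37.
No other one-to-one assignment exceeds $338k.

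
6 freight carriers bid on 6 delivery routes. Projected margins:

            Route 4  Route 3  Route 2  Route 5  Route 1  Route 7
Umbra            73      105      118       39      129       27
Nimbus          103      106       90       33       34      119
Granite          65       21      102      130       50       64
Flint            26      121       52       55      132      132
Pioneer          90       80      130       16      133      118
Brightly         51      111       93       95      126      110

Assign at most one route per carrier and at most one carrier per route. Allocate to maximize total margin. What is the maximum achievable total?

Maximum total: $735k

This is a one-to-one assignment (maximum-weight bipartite matching).
Optimal: Umbra→Route 1 ($129k), Nimbus→Route 4 ($103k), Granite→Route 5 ($130k), Flint→Route 7 ($132k), Pioneer→Route 2 ($130k), Brightly→Route 3 ($111k) — total 129+103+130+132+130+111 = $735k.
Row-greedy (each carrier in turn takes its best remaining route) gives $680k, worse by 55.
Checked against all permutations: $735k is optimal.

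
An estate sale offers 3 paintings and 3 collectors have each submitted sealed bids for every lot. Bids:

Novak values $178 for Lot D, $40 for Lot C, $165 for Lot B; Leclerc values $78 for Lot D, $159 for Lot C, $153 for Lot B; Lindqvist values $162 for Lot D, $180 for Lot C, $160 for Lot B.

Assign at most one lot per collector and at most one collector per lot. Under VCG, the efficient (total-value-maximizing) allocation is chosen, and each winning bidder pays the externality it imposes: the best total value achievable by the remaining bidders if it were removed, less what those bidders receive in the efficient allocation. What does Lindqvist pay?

Lindqvist pays $6.

Efficient allocation: Novak→Lot D ($178), Leclerc→Lot B ($153), Lindqvist→Lot C ($180); total welfare W = $511.
Lindqvist receives Lot C at value $180, so the others get W − 180 = $331.
Without Lindqvist: best allocation of the remaining 2 bidders over all 3 lots is Novak→Lot D ($178), Leclerc→Lot C ($159), total $337.
VCG payment = (others' best without Lindqvist) − (others' welfare with Lindqvist) = 337 − 331 = $6.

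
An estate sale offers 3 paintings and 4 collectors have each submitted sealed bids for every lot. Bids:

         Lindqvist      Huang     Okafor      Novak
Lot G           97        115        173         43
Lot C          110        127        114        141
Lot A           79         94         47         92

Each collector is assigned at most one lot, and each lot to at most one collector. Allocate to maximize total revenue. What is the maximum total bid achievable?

Optimal: Okafor→Lot G ($173), Novak→Lot C ($141), Huang→Lot A ($94) — total 173+141+94 = $408.
Row-greedy (each collector in turn takes its best remaining lot) gives $272, worse by 136.
Next-best assignment: Okafor→Lot G, Novak→Lot C, Lindqvist→Lot A = $393.
No other one-to-one assignment exceeds $408.

Max total: $408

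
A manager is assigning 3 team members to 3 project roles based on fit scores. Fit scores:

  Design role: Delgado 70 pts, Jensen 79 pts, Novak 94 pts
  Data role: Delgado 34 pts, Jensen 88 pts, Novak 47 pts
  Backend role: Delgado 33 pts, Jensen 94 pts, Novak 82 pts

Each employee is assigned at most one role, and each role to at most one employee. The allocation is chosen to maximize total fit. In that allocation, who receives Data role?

Optimal: Delgado→Design role (70 pts), Jensen→Data role (88 pts), Novak→Backend role (82 pts) — total 70+88+82 = 240 pts.
Row-greedy (each employee in turn takes its best remaining role) gives 211 pts, worse by 29.
Swapping Jensen↔Novak (Jensen→Backend role 94 pts, Novak→Data role 47 pts) loses 29.
Jensen's own top role is Backend role (94 pts), but forcing Jensen→Backend role and reassigning the rest optimally gives only 222 pts — worse by 18.

Jensen receives Data role.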